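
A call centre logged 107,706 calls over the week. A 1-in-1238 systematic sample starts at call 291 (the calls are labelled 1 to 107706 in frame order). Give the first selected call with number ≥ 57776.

k = 1238
Steps past start: ⌈(57776 − 291)/1238⌉ = ⌈57485/1238⌉ = 47
Selected call: 291 + 47×1238 = 58477

58477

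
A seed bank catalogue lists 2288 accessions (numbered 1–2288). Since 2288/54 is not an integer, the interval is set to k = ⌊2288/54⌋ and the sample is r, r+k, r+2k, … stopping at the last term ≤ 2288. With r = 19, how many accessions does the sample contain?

55

k = ⌊2288/54⌋ = 42
Achieved size = ⌊(2288 − 19)/42⌋ + 1 = ⌊2269/42⌋ + 1 = 54 + 1 = 55
(last selection: 19 + 54×42 = 2287 ≤ 2288; next would be 2329 > 2288)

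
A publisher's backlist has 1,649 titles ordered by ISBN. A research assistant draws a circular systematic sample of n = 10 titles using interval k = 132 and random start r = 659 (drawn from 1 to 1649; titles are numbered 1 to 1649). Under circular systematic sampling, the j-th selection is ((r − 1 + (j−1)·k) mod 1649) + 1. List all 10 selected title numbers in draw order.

659, 791, 923, 1055, 1187, 1319, 1451, 1583, 66, 198

Selection 1: 659
Selection 2: 659 + 132 = 791
Selection 3: 791 + 132 = 923
Selection 4: 923 + 132 = 1055
Selection 5: 1055 + 132 = 1187
Selection 6: 1187 + 132 = 1319
Selection 7: 1319 + 132 = 1451
Selection 8: 1451 + 132 = 1583
Selection 9: 1583 + 132 = 1715 → 1715 − 1649 = 66
Selection 10: 66 + 132 = 198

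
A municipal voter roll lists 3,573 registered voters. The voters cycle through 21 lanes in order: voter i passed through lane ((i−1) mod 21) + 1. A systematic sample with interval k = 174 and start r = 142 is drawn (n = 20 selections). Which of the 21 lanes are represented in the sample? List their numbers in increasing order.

Consecutive selections differ by k = 174, so their lane numbers differ by 174 mod 21 = 6.
gcd(174, 21) = 3, so the sample visits 21/3 = 7 distinct residues mod 21.
Start 142 is lane 16; the lanes hit are 1, 4, 7, 10, 13, 16, 19.

1, 4, 7, 10, 13, 16, 19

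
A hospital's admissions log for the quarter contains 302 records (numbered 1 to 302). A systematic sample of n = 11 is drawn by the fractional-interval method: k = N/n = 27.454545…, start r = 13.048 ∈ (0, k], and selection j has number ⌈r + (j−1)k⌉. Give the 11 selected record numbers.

j=1: r + 0k = 13.048 → ⌈·⌉ = 14
j=2: r + 1k = 40.502545… → ⌈·⌉ = 41
j=3: r + 2k = 67.957090… → ⌈·⌉ = 68
j=4: r + 3k = 95.411636… → ⌈·⌉ = 96
j=5: r + 4k = 122.866181… → ⌈·⌉ = 123
j=6: r + 5k = 150.320727… → ⌈·⌉ = 151
j=7: r + 6k = 177.775272… → ⌈·⌉ = 178
j=8: r + 7k = 205.229818… → ⌈·⌉ = 206
j=9: r + 8k = 232.684363… → ⌈·⌉ = 233
j=10: r + 9k = 260.138909… → ⌈·⌉ = 261
j=11: r + 10k = 287.593454… → ⌈·⌉ = 288

14, 41, 68, 96, 123, 151, 178, 206, 233, 261, 288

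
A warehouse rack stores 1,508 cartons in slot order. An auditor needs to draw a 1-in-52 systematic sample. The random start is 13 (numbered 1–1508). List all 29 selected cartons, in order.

carton 1: 13
carton 2: 13 + 52 = 65
carton 3: 65 + 52 = 117
carton 4: 117 + 52 = 169
carton 5: 169 + 52 = 221
carton 6: 221 + 52 = 273
carton 7: 273 + 52 = 325
carton 8: 325 + 52 = 377
carton 9: 377 + 52 = 429
carton 10: 429 + 52 = 481
carton 11: 481 + 52 = 533
carton 12: 533 + 52 = 585
carton 13: 585 + 52 = 637
carton 14: 637 + 52 = 689
carton 15: 689 + 52 = 741
carton 16: 741 + 52 = 793
carton 17: 793 + 52 = 845
carton 18: 845 + 52 = 897
carton 19: 897 + 52 = 949
carton 20: 949 + 52 = 1001
carton 21: 1001 + 52 = 1053
carton 22: 1053 + 52 = 1105
carton 23: 1105 + 52 = 1157
carton 24: 1157 + 52 = 1209
carton 25: 1209 + 52 = 1261
carton 26: 1261 + 52 = 1313
carton 27: 1313 + 52 = 1365
carton 28: 1365 + 52 = 1417
carton 29: 1417 + 52 = 1469

13, 65, 117, 169, 221, 273, 325, 377, 429, 481, 533, 585, 637, 689, 741, 793, 845, 897, 949, 1001, 1053, 1105, 1157, 1209, 1261, 1313, 1365, 1417, 1469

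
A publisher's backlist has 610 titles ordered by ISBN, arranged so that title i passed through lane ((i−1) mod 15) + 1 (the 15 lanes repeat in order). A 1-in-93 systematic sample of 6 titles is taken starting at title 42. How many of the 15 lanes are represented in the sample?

Consecutive selections differ by k = 93, so their lane numbers differ by 93 mod 15 = 3.
gcd(93, 15) = 3, so the sample visits 15/3 = 5 distinct residues mod 15.
Start 42 is lane 12; the lanes hit are 3, 6, 9, 12, 15.

5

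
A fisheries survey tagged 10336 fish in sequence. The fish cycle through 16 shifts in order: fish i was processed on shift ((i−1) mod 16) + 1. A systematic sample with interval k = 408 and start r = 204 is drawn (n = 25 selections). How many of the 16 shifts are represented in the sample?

2

Consecutive selections differ by k = 408, so their shift numbers differ by 408 mod 16 = 8.
gcd(408, 16) = 8, so the sample visits 16/8 = 2 distinct residues mod 16.
Start 204 is shift 12; the shifts hit are 4, 12.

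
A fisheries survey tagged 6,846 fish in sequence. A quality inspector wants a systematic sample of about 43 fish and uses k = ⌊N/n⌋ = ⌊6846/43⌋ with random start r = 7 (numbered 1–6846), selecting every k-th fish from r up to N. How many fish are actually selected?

k = ⌊6846/43⌋ = 159
Achieved size = ⌊(6846 − 7)/159⌋ + 1 = ⌊6839/159⌋ + 1 = 43 + 1 = 44
(last selection: 7 + 43×159 = 6844 ≤ 6846; next would be 7003 > 6846)

44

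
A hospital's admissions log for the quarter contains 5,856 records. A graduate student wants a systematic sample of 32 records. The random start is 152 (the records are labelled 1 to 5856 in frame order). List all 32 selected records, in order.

152, 335, 518, 701, 884, 1067, 1250, 1433, 1616, 1799, 1982, 2165, 2348, 2531, 2714, 2897, 3080, 3263, 3446, 3629, 3812, 3995, 4178, 4361, 4544, 4727, 4910, 5093, 5276, 5459, 5642, 5825

k = N/n = 5856/32 = 183
record 1: 152
record 2: 152 + 183 = 335
record 3: 335 + 183 = 518
record 4: 518 + 183 = 701
record 5: 701 + 183 = 884
record 6: 884 + 183 = 1067
record 7: 1067 + 183 = 1250
record 8: 1250 + 183 = 1433
record 9: 1433 + 183 = 1616
record 10: 1616 + 183 = 1799
record 11: 1799 + 183 = 1982
record 12: 1982 + 183 = 2165
record 13: 2165 + 183 = 2348
record 14: 2348 + 183 = 2531
record 15: 2531 + 183 = 2714
record 16: 2714 + 183 = 2897
record 17: 2897 + 183 = 3080
record 18: 3080 + 183 = 3263
record 19: 3263 + 183 = 3446
record 20: 3446 + 183 = 3629
record 21: 3629 + 183 = 3812
record 22: 3812 + 183 = 3995
record 23: 3995 + 183 = 4178
record 24: 4178 + 183 = 4361
record 25: 4361 + 183 = 4544
record 26: 4544 + 183 = 4727
record 27: 4727 + 183 = 4910
record 28: 4910 + 183 = 5093
record 29: 5093 + 183 = 5276
record 30: 5276 + 183 = 5459
record 31: 5459 + 183 = 5642
record 32: 5642 + 183 = 5825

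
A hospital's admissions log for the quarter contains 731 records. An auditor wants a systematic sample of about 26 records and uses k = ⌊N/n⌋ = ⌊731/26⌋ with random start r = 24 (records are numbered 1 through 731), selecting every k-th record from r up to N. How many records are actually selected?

26

k = ⌊731/26⌋ = 28
Achieved size = ⌊(731 − 24)/28⌋ + 1 = ⌊707/28⌋ + 1 = 25 + 1 = 26
(last selection: 24 + 25×28 = 724 ≤ 731; next would be 752 > 731)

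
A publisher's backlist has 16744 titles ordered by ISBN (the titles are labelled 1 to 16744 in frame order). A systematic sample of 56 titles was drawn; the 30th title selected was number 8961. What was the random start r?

k = 16744/56 = 299
r = 8961 − (30−1)×299 = 8961 − 8671 = 290

290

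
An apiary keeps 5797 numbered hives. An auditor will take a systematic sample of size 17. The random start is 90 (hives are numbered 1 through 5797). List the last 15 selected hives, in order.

k = N/n = 5797/17 = 341
3rd selection = 90 + 2×341 = 772
4th: 772 + 341 = 1113
5th: 1113 + 341 = 1454
6th: 1454 + 341 = 1795
7th: 1795 + 341 = 2136
8th: 2136 + 341 = 2477
9th: 2477 + 341 = 2818
10th: 2818 + 341 = 3159
11th: 3159 + 341 = 3500
12th: 3500 + 341 = 3841
13th: 3841 + 341 = 4182
14th: 4182 + 341 = 4523
15th: 4523 + 341 = 4864
16th: 4864 + 341 = 5205
17th: 5205 + 341 = 5546

772, 1113, 1454, 1795, 2136, 2477, 2818, 3159, 3500, 3841, 4182, 4523, 4864, 5205, 5546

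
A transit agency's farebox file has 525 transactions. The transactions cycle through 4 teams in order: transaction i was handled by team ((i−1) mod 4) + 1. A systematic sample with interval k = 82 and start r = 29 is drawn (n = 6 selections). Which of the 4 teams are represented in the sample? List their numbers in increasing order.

1, 3

Consecutive selections differ by k = 82, so their team numbers differ by 82 mod 4 = 2.
gcd(82, 4) = 2, so the sample visits 4/2 = 2 distinct residues mod 4.
Start 29 is team 1; the teams hit are 1, 3.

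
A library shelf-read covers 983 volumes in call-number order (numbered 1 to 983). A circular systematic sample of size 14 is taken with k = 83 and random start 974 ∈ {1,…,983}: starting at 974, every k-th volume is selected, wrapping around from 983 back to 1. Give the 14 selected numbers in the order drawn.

974, 74, 157, 240, 323, 406, 489, 572, 655, 738, 821, 904, 4, 87

Selection 1: 974
Selection 2: 974 + 83 = 1057 → 1057 − 983 = 74
Selection 3: 74 + 83 = 157
Selection 4: 157 + 83 = 240
Selection 5: 240 + 83 = 323
Selection 6: 323 + 83 = 406
Selection 7: 406 + 83 = 489
Selection 8: 489 + 83 = 572
Selection 9: 572 + 83 = 655
Selection 10: 655 + 83 = 738
Selection 11: 738 + 83 = 821
Selection 12: 821 + 83 = 904
Selection 13: 904 + 83 = 987 → 987 − 983 = 4
Selection 14: 4 + 83 = 87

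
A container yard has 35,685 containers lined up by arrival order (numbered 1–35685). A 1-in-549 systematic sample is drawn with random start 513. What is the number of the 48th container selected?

k = 549
48th selection = r + (48−1)·k = 513 + 47×549 = 513 + 25803 = 26316

26316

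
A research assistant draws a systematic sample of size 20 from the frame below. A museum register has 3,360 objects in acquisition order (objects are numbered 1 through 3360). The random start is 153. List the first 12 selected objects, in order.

k = N/n = 3360/20 = 168
object 1: 153
object 2: 153 + 168 = 321
object 3: 321 + 168 = 489
object 4: 489 + 168 = 657
object 5: 657 + 168 = 825
object 6: 825 + 168 = 993
object 7: 993 + 168 = 1161
object 8: 1161 + 168 = 1329
object 9: 1329 + 168 = 1497
object 10: 1497 + 168 = 1665
object 11: 1665 + 168 = 1833
object 12: 1833 + 168 = 2001

153, 321, 489, 657, 825, 993, 1161, 1329, 1497, 1665, 1833, 2001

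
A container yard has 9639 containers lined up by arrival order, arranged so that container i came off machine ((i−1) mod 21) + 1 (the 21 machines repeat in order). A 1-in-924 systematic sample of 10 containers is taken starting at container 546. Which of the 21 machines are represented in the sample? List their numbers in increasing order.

21

Consecutive selections differ by k = 924, so their machine numbers differ by 924 mod 21 = 0.
gcd(924, 21) = 21, so the sample visits 21/21 = 1 distinct residues mod 21.
Start 546 is machine 21; the machines hit are 21.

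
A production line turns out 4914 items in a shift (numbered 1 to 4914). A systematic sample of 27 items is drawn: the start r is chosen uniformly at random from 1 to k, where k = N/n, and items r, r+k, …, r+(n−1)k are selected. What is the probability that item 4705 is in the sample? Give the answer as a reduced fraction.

1/182

k = 4914/27 = 182.
Item 4705 is selected iff r ≡ 4705 (mod 182); exactly one such r in {1,…,182}.
Inclusion probability = 1/182.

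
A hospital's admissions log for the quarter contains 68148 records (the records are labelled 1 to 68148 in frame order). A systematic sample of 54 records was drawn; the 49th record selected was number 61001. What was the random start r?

k = 68148/54 = 1262
r = 61001 − (49−1)×1262 = 61001 − 60576 = 425

425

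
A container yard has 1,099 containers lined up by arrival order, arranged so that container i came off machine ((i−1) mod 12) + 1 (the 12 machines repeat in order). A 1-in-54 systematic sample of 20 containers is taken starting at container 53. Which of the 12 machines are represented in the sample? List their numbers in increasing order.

5, 11

Consecutive selections differ by k = 54, so their machine numbers differ by 54 mod 12 = 6.
gcd(54, 12) = 6, so the sample visits 12/6 = 2 distinct residues mod 12.
Start 53 is machine 5; the machines hit are 5, 11.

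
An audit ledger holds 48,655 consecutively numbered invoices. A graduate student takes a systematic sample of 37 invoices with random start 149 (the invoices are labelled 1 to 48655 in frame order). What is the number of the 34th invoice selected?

k = 48655/37 = 1315
34th selection = r + (34−1)·k = 149 + 33×1315 = 149 + 43395 = 43544

43544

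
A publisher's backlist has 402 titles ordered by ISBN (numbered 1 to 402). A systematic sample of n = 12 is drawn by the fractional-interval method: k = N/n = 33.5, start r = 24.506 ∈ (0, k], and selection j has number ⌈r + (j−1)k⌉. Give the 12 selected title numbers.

j=1: r + 0k = 24.506 → ⌈·⌉ = 25
j=2: r + 1k = 58.006 → ⌈·⌉ = 59
j=3: r + 2k = 91.506 → ⌈·⌉ = 92
j=4: r + 3k = 125.006 → ⌈·⌉ = 126
j=5: r + 4k = 158.506 → ⌈·⌉ = 159
j=6: r + 5k = 192.006 → ⌈·⌉ = 193
j=7: r + 6k = 225.506 → ⌈·⌉ = 226
j=8: r + 7k = 259.006 → ⌈·⌉ = 260
j=9: r + 8k = 292.506 → ⌈·⌉ = 293
j=10: r + 9k = 326.006 → ⌈·⌉ = 327
j=11: r + 10k = 359.506 → ⌈·⌉ = 360
j=12: r + 11k = 393.006 → ⌈·⌉ = 394

25, 59, 92, 126, 159, 193, 226, 260, 293, 327, 360, 394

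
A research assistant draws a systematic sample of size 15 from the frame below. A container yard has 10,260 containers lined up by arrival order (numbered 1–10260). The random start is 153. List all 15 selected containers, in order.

153, 837, 1521, 2205, 2889, 3573, 4257, 4941, 5625, 6309, 6993, 7677, 8361, 9045, 9729

k = N/n = 10260/15 = 684
container 1: 153
container 2: 153 + 684 = 837
container 3: 837 + 684 = 1521
container 4: 1521 + 684 = 2205
container 5: 2205 + 684 = 2889
container 6: 2889 + 684 = 3573
container 7: 3573 + 684 = 4257
container 8: 4257 + 684 = 4941
container 9: 4941 + 684 = 5625
container 10: 5625 + 684 = 6309
container 11: 6309 + 684 = 6993
container 12: 6993 + 684 = 7677
container 13: 7677 + 684 = 8361
container 14: 8361 + 684 = 9045
container 15: 9045 + 684 = 9729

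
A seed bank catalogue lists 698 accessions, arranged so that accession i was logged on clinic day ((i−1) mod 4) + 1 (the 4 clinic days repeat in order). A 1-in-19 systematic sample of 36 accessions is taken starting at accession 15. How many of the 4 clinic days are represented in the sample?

Consecutive selections differ by k = 19, so their clinic day numbers differ by 19 mod 4 = 3.
gcd(19, 4) = 1, so the sample visits 4/1 = 4 distinct residues mod 4.
Start 15 is clinic day 3; the clinic days hit are 1, 2, 3, 4.

4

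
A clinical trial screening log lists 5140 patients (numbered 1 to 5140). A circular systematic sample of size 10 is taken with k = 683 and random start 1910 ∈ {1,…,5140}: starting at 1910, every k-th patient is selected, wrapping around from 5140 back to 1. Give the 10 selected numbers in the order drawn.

Selection 1: 1910
Selection 2: 1910 + 683 = 2593
Selection 3: 2593 + 683 = 3276
Selection 4: 3276 + 683 = 3959
Selection 5: 3959 + 683 = 4642
Selection 6: 4642 + 683 = 5325 → 5325 − 5140 = 185
Selection 7: 185 + 683 = 868
Selection 8: 868 + 683 = 1551
Selection 9: 1551 + 683 = 2234
Selection 10: 2234 + 683 = 2917

1910, 2593, 3276, 3959, 4642, 185, 868, 1551, 2234, 2917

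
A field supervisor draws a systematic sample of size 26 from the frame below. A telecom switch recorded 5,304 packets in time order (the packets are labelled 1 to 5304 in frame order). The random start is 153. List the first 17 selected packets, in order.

153, 357, 561, 765, 969, 1173, 1377, 1581, 1785, 1989, 2193, 2397, 2601, 2805, 3009, 3213, 3417

k = N/n = 5304/26 = 204
packet 1: 153
packet 2: 153 + 204 = 357
packet 3: 357 + 204 = 561
packet 4: 561 + 204 = 765
packet 5: 765 + 204 = 969
packet 6: 969 + 204 = 1173
packet 7: 1173 + 204 = 1377
packet 8: 1377 + 204 = 1581
packet 9: 1581 + 204 = 1785
packet 10: 1785 + 204 = 1989
packet 11: 1989 + 204 = 2193
packet 12: 2193 + 204 = 2397
packet 13: 2397 + 204 = 2601
packet 14: 2601 + 204 = 2805
packet 15: 2805 + 204 = 3009
packet 16: 3009 + 204 = 3213
packet 17: 3213 + 204 = 3417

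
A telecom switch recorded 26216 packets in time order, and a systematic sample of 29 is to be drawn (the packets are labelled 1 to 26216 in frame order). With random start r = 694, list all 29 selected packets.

k = N/n = 26216/29 = 904
packet 1: 694
packet 2: 694 + 904 = 1598
packet 3: 1598 + 904 = 2502
packet 4: 2502 + 904 = 3406
packet 5: 3406 + 904 = 4310
packet 6: 4310 + 904 = 5214
packet 7: 5214 + 904 = 6118
packet 8: 6118 + 904 = 7022
packet 9: 7022 + 904 = 7926
packet 10: 7926 + 904 = 8830
packet 11: 8830 + 904 = 9734
packet 12: 9734 + 904 = 10638
packet 13: 10638 + 904 = 11542
packet 14: 11542 + 904 = 12446
packet 15: 12446 + 904 = 13350
packet 16: 13350 + 904 = 14254
packet 17: 14254 + 904 = 15158
packet 18: 15158 + 904 = 16062
packet 19: 16062 + 904 = 16966
packet 20: 16966 + 904 = 17870
packet 21: 17870 + 904 = 18774
packet 22: 18774 + 904 = 19678
packet 23: 19678 + 904 = 20582
packet 24: 20582 + 904 = 21486
packet 25: 21486 + 904 = 22390
packet 26: 22390 + 904 = 23294
packet 27: 23294 + 904 = 24198
packet 28: 24198 + 904 = 25102
packet 29: 25102 + 904 = 26006

694, 1598, 2502, 3406, 4310, 5214, 6118, 7022, 7926, 8830, 9734, 10638, 11542, 12446, 13350, 14254, 15158, 16062, 16966, 17870, 18774, 19678, 20582, 21486, 22390, 23294, 24198, 25102, 26006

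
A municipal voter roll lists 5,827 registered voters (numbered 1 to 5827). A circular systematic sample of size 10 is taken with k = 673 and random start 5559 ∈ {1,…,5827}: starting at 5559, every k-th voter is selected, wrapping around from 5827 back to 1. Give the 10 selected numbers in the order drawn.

5559, 405, 1078, 1751, 2424, 3097, 3770, 4443, 5116, 5789

Selection 1: 5559
Selection 2: 5559 + 673 = 6232 → 6232 − 5827 = 405
Selection 3: 405 + 673 = 1078
Selection 4: 1078 + 673 = 1751
Selection 5: 1751 + 673 = 2424
Selection 6: 2424 + 673 = 3097
Selection 7: 3097 + 673 = 3770
Selection 8: 3770 + 673 = 4443
Selection 9: 4443 + 673 = 5116
Selection 10: 5116 + 673 = 5789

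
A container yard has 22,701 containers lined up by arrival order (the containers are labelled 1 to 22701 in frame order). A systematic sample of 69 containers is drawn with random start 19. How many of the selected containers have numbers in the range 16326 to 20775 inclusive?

k = 22701/69 = 329
First selection ≥ 16326: 19 + ⌈(16326−19)/329⌉·329 = 19 + 50×329 = 16469
Last selection ≤ 20775: 19 + ⌊(20775−19)/329⌋·329 = 19 + 63×329 = 20746
Count = 63 − 50 + 1 = 14

14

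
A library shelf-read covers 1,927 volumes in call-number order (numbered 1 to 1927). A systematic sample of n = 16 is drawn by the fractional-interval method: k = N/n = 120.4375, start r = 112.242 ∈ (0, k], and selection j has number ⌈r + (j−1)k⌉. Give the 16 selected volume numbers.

113, 233, 354, 474, 594, 715, 835, 956, 1076, 1197, 1317, 1438, 1558, 1678, 1799, 1919

j=1: r + 0k = 112.242 → ⌈·⌉ = 113
j=2: r + 1k = 232.6795 → ⌈·⌉ = 233
j=3: r + 2k = 353.117 → ⌈·⌉ = 354
j=4: r + 3k = 473.5545 → ⌈·⌉ = 474
j=5: r + 4k = 593.992 → ⌈·⌉ = 594
j=6: r + 5k = 714.4295 → ⌈·⌉ = 715
j=7: r + 6k = 834.867 → ⌈·⌉ = 835
j=8: r + 7k = 955.3045 → ⌈·⌉ = 956
j=9: r + 8k = 1075.742 → ⌈·⌉ = 1076
j=10: r + 9k = 1196.1795 → ⌈·⌉ = 1197
j=11: r + 10k = 1316.617 → ⌈·⌉ = 1317
j=12: r + 11k = 1437.0545 → ⌈·⌉ = 1438
j=13: r + 12k = 1557.492 → ⌈·⌉ = 1558
j=14: r + 13k = 1677.9295 → ⌈·⌉ = 1678
j=15: r + 14k = 1798.367 → ⌈·⌉ = 1799
j=16: r + 15k = 1918.8045 → ⌈·⌉ = 1919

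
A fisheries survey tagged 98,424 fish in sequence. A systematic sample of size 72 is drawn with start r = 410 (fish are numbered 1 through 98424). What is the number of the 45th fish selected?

k = 98424/72 = 1367
45th selection = r + (45−1)·k = 410 + 44×1367 = 410 + 60148 = 60558

60558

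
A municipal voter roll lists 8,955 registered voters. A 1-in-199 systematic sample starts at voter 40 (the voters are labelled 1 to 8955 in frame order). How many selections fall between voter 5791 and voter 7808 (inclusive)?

11

k = 199
First selection ≥ 5791: 40 + ⌈(5791−40)/199⌉·199 = 40 + 29×199 = 5811
Last selection ≤ 7808: 40 + ⌊(7808−40)/199⌋·199 = 40 + 39×199 = 7801
Count = 39 − 29 + 1 = 11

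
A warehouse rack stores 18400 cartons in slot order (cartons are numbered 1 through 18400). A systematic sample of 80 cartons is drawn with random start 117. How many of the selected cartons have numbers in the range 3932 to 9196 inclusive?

23

k = 18400/80 = 230
First selection ≥ 3932: 117 + ⌈(3932−117)/230⌉·230 = 117 + 17×230 = 4027
Last selection ≤ 9196: 117 + ⌊(9196−117)/230⌋·230 = 117 + 39×230 = 9087
Count = 39 − 17 + 1 = 23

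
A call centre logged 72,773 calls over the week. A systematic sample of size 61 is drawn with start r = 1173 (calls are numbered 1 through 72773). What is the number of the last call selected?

k = 72773/61 = 1193
61st selection = r + (61−1)·k = 1173 + 60×1193 = 1173 + 71580 = 72753

72753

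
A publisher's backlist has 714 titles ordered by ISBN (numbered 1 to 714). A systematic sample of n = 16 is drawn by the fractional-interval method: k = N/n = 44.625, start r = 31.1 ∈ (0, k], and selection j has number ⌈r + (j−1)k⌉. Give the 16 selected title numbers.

32, 76, 121, 165, 210, 255, 299, 344, 389, 433, 478, 522, 567, 612, 656, 701

j=1: r + 0k = 31.1 → ⌈·⌉ = 32
j=2: r + 1k = 75.725 → ⌈·⌉ = 76
j=3: r + 2k = 120.35 → ⌈·⌉ = 121
j=4: r + 3k = 164.975 → ⌈·⌉ = 165
j=5: r + 4k = 209.6 → ⌈·⌉ = 210
j=6: r + 5k = 254.225 → ⌈·⌉ = 255
j=7: r + 6k = 298.85 → ⌈·⌉ = 299
j=8: r + 7k = 343.475 → ⌈·⌉ = 344
j=9: r + 8k = 388.1 → ⌈·⌉ = 389
j=10: r + 9k = 432.725 → ⌈·⌉ = 433
j=11: r + 10k = 477.35 → ⌈·⌉ = 478
j=12: r + 11k = 521.975 → ⌈·⌉ = 522
j=13: r + 12k = 566.6 → ⌈·⌉ = 567
j=14: r + 13k = 611.225 → ⌈·⌉ = 612
j=15: r + 14k = 655.85 → ⌈·⌉ = 656
j=16: r + 15k = 700.475 → ⌈·⌉ = 701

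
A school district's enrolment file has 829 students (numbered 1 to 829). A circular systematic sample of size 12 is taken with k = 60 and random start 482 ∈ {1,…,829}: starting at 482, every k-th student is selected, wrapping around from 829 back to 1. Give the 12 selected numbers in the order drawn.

Selection 1: 482
Selection 2: 482 + 60 = 542
Selection 3: 542 + 60 = 602
Selection 4: 602 + 60 = 662
Selection 5: 662 + 60 = 722
Selection 6: 722 + 60 = 782
Selection 7: 782 + 60 = 842 → 842 − 829 = 13
Selection 8: 13 + 60 = 73
Selection 9: 73 + 60 = 133
Selection 10: 133 + 60 = 193
Selection 11: 193 + 60 = 253
Selection 12: 253 + 60 = 313

482, 542, 602, 662, 722, 782, 13, 73, 133, 193, 253, 313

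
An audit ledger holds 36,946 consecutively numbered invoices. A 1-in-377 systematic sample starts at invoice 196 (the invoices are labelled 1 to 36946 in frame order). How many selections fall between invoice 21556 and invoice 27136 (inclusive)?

15

k = 377
First selection ≥ 21556: 196 + ⌈(21556−196)/377⌉·377 = 196 + 57×377 = 21685
Last selection ≤ 27136: 196 + ⌊(27136−196)/377⌋·377 = 196 + 71×377 = 26963
Count = 71 − 57 + 1 = 15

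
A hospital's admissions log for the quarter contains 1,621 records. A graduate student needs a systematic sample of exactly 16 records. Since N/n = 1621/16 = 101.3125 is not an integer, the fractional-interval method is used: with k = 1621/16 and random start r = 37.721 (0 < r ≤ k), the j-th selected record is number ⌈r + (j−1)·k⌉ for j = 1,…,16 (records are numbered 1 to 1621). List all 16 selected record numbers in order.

j=1: r + 0k = 37.721 → ⌈·⌉ = 38
j=2: r + 1k = 139.0335 → ⌈·⌉ = 140
j=3: r + 2k = 240.346 → ⌈·⌉ = 241
j=4: r + 3k = 341.6585 → ⌈·⌉ = 342
j=5: r + 4k = 442.971 → ⌈·⌉ = 443
j=6: r + 5k = 544.2835 → ⌈·⌉ = 545
j=7: r + 6k = 645.596 → ⌈·⌉ = 646
j=8: r + 7k = 746.9085 → ⌈·⌉ = 747
j=9: r + 8k = 848.221 → ⌈·⌉ = 849
j=10: r + 9k = 949.5335 → ⌈·⌉ = 950
j=11: r + 10k = 1050.846 → ⌈·⌉ = 1051
j=12: r + 11k = 1152.1585 → ⌈·⌉ = 1153
j=13: r + 12k = 1253.471 → ⌈·⌉ = 1254
j=14: r + 13k = 1354.7835 → ⌈·⌉ = 1355
j=15: r + 14k = 1456.096 → ⌈·⌉ = 1457
j=16: r + 15k = 1557.4085 → ⌈·⌉ = 1558

38, 140, 241, 342, 443, 545, 646, 747, 849, 950, 1051, 1153, 1254, 1355, 1457, 1558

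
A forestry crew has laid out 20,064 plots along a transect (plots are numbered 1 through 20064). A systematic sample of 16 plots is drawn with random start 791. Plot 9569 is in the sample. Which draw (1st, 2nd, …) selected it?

8

k = 20064/16 = 1254
position = (9569 − 791)/1254 + 1 = 8778/1254 + 1 = 7 + 1 = 8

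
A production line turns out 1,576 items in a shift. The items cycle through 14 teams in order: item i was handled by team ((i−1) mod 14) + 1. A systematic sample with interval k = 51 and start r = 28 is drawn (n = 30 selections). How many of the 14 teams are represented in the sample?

14

Consecutive selections differ by k = 51, so their team numbers differ by 51 mod 14 = 9.
gcd(51, 14) = 1, so the sample visits 14/1 = 14 distinct residues mod 14.
Start 28 is team 14; the teams hit are 1, 2, 3, 4, 5, 6, 7, 8, 9, 10, 11, 12, 13, 14.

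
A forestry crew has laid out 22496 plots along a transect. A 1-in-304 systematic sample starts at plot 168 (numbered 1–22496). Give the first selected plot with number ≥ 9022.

9288

k = 304
Steps past start: ⌈(9022 − 168)/304⌉ = ⌈8854/304⌉ = 30
Selected plot: 168 + 30×304 = 9288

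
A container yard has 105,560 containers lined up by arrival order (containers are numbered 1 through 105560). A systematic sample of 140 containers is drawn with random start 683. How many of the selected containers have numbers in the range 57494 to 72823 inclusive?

k = 105560/140 = 754
First selection ≥ 57494: 683 + ⌈(57494−683)/754⌉·754 = 683 + 76×754 = 57987
Last selection ≤ 72823: 683 + ⌊(72823−683)/754⌋·754 = 683 + 95×754 = 72313
Count = 95 − 76 + 1 = 20

20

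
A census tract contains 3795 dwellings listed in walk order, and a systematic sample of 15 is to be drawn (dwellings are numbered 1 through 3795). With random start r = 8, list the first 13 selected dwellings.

k = N/n = 3795/15 = 253
dwelling 1: 8
dwelling 2: 8 + 253 = 261
dwelling 3: 261 + 253 = 514
dwelling 4: 514 + 253 = 767
dwelling 5: 767 + 253 = 1020
dwelling 6: 1020 + 253 = 1273
dwelling 7: 1273 + 253 = 1526
dwelling 8: 1526 + 253 = 1779
dwelling 9: 1779 + 253 = 2032
dwelling 10: 2032 + 253 = 2285
dwelling 11: 2285 + 253 = 2538
dwelling 12: 2538 + 253 = 2791
dwelling 13: 2791 + 253 = 3044

8, 261, 514, 767, 1020, 1273, 1526, 1779, 2032, 2285, 2538, 2791, 3044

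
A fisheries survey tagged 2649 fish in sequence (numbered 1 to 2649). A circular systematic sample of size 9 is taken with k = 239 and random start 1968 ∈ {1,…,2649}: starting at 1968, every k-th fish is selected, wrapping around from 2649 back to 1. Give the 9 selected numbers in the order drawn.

Selection 1: 1968
Selection 2: 1968 + 239 = 2207
Selection 3: 2207 + 239 = 2446
Selection 4: 2446 + 239 = 2685 → 2685 − 2649 = 36
Selection 5: 36 + 239 = 275
Selection 6: 275 + 239 = 514
Selection 7: 514 + 239 = 753
Selection 8: 753 + 239 = 992
Selection 9: 992 + 239 = 1231

1968, 2207, 2446, 36, 275, 514, 753, 992, 1231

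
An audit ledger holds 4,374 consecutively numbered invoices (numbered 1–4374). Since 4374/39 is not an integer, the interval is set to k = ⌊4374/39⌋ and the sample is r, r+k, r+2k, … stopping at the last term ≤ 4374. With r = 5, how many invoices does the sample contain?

40

k = ⌊4374/39⌋ = 112
Achieved size = ⌊(4374 − 5)/112⌋ + 1 = ⌊4369/112⌋ + 1 = 39 + 1 = 40
(last selection: 5 + 39×112 = 4373 ≤ 4374; next would be 4485 > 4374)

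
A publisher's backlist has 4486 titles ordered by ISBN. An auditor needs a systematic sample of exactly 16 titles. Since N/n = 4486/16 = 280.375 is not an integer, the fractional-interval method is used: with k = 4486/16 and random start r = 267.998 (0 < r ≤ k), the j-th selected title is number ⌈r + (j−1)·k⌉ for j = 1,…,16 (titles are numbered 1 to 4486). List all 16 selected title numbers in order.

j=1: r + 0k = 267.998 → ⌈·⌉ = 268
j=2: r + 1k = 548.373 → ⌈·⌉ = 549
j=3: r + 2k = 828.748 → ⌈·⌉ = 829
j=4: r + 3k = 1109.123 → ⌈·⌉ = 1110
j=5: r + 4k = 1389.498 → ⌈·⌉ = 1390
j=6: r + 5k = 1669.873 → ⌈·⌉ = 1670
j=7: r + 6k = 1950.248 → ⌈·⌉ = 1951
j=8: r + 7k = 2230.623 → ⌈·⌉ = 2231
j=9: r + 8k = 2510.998 → ⌈·⌉ = 2511
j=10: r + 9k = 2791.373 → ⌈·⌉ = 2792
j=11: r + 10k = 3071.748 → ⌈·⌉ = 3072
j=12: r + 11k = 3352.123 → ⌈·⌉ = 3353
j=13: r + 12k = 3632.498 → ⌈·⌉ = 3633
j=14: r + 13k = 3912.873 → ⌈·⌉ = 3913
j=15: r + 14k = 4193.248 → ⌈·⌉ = 4194
j=16: r + 15k = 4473.623 → ⌈·⌉ = 4474

268, 549, 829, 1110, 1390, 1670, 1951, 2231, 2511, 2792, 3072, 3353, 3633, 3913, 4194, 4474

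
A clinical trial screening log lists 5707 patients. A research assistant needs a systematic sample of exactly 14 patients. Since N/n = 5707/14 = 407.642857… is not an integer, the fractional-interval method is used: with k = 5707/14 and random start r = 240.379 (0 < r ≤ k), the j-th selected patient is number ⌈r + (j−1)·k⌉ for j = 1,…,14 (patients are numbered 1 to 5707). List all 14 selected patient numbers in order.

241, 649, 1056, 1464, 1871, 2279, 2687, 3094, 3502, 3910, 4317, 4725, 5133, 5540

j=1: r + 0k = 240.379 → ⌈·⌉ = 241
j=2: r + 1k = 648.021857… → ⌈·⌉ = 649
j=3: r + 2k = 1055.664714… → ⌈·⌉ = 1056
j=4: r + 3k = 1463.307571… → ⌈·⌉ = 1464
j=5: r + 4k = 1870.950428… → ⌈·⌉ = 1871
j=6: r + 5k = 2278.593285… → ⌈·⌉ = 2279
j=7: r + 6k = 2686.236142… → ⌈·⌉ = 2687
j=8: r + 7k = 3093.879 → ⌈·⌉ = 3094
j=9: r + 8k = 3501.521857… → ⌈·⌉ = 3502
j=10: r + 9k = 3909.164714… → ⌈·⌉ = 3910
j=11: r + 10k = 4316.807571… → ⌈·⌉ = 4317
j=12: r + 11k = 4724.450428… → ⌈·⌉ = 4725
j=13: r + 12k = 5132.093285… → ⌈·⌉ = 5133
j=14: r + 13k = 5539.736142… → ⌈·⌉ = 5540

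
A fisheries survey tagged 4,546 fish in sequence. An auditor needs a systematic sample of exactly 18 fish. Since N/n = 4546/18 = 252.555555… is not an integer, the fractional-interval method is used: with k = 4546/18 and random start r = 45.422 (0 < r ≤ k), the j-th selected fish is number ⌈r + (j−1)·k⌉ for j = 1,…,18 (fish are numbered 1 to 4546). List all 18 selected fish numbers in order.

j=1: r + 0k = 45.422 → ⌈·⌉ = 46
j=2: r + 1k = 297.977555… → ⌈·⌉ = 298
j=3: r + 2k = 550.533111… → ⌈·⌉ = 551
j=4: r + 3k = 803.088666… → ⌈·⌉ = 804
j=5: r + 4k = 1055.644222… → ⌈·⌉ = 1056
j=6: r + 5k = 1308.199777… → ⌈·⌉ = 1309
j=7: r + 6k = 1560.755333… → ⌈·⌉ = 1561
j=8: r + 7k = 1813.310888… → ⌈·⌉ = 1814
j=9: r + 8k = 2065.866444… → ⌈·⌉ = 2066
j=10: r + 9k = 2318.422 → ⌈·⌉ = 2319
j=11: r + 10k = 2570.977555… → ⌈·⌉ = 2571
j=12: r + 11k = 2823.533111… → ⌈·⌉ = 2824
j=13: r + 12k = 3076.088666… → ⌈·⌉ = 3077
j=14: r + 13k = 3328.644222… → ⌈·⌉ = 3329
j=15: r + 14k = 3581.199777… → ⌈·⌉ = 3582
j=16: r + 15k = 3833.755333… → ⌈·⌉ = 3834
j=17: r + 16k = 4086.310888… → ⌈·⌉ = 4087
j=18: r + 17k = 4338.866444… → ⌈·⌉ = 4339

46, 298, 551, 804, 1056, 1309, 1561, 1814, 2066, 2319, 2571, 2824, 3077, 3329, 3582, 3834, 4087, 4339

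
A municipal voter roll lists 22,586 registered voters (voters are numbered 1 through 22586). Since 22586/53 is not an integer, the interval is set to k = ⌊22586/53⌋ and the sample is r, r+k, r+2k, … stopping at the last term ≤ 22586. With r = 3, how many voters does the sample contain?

k = ⌊22586/53⌋ = 426
Achieved size = ⌊(22586 − 3)/426⌋ + 1 = ⌊22583/426⌋ + 1 = 53 + 1 = 54
(last selection: 3 + 53×426 = 22581 ≤ 22586; next would be 23007 > 22586)

54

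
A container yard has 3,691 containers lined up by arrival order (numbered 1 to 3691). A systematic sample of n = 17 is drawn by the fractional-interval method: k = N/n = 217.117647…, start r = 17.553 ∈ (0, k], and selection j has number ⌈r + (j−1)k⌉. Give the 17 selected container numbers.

j=1: r + 0k = 17.553 → ⌈·⌉ = 18
j=2: r + 1k = 234.670647… → ⌈·⌉ = 235
j=3: r + 2k = 451.788294… → ⌈·⌉ = 452
j=4: r + 3k = 668.905941… → ⌈·⌉ = 669
j=5: r + 4k = 886.023588… → ⌈·⌉ = 887
j=6: r + 5k = 1103.141235… → ⌈·⌉ = 1104
j=7: r + 6k = 1320.258882… → ⌈·⌉ = 1321
j=8: r + 7k = 1537.376529… → ⌈·⌉ = 1538
j=9: r + 8k = 1754.494176… → ⌈·⌉ = 1755
j=10: r + 9k = 1971.611823… → ⌈·⌉ = 1972
j=11: r + 10k = 2188.729470… → ⌈·⌉ = 2189
j=12: r + 11k = 2405.847117… → ⌈·⌉ = 2406
j=13: r + 12k = 2622.964764… → ⌈·⌉ = 2623
j=14: r + 13k = 2840.082411… → ⌈·⌉ = 2841
j=15: r + 14k = 3057.200058… → ⌈·⌉ = 3058
j=16: r + 15k = 3274.317705… → ⌈·⌉ = 3275
j=17: r + 16k = 3491.435352… → ⌈·⌉ = 3492

18, 235, 452, 669, 887, 1104, 1321, 1538, 1755, 1972, 2189, 2406, 2623, 2841, 3058, 3275, 3492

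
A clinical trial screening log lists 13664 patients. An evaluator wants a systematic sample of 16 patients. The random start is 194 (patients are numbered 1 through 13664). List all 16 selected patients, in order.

194, 1048, 1902, 2756, 3610, 4464, 5318, 6172, 7026, 7880, 8734, 9588, 10442, 11296, 12150, 13004

k = N/n = 13664/16 = 854
patient 1: 194
patient 2: 194 + 854 = 1048
patient 3: 1048 + 854 = 1902
patient 4: 1902 + 854 = 2756
patient 5: 2756 + 854 = 3610
patient 6: 3610 + 854 = 4464
patient 7: 4464 + 854 = 5318
patient 8: 5318 + 854 = 6172
patient 9: 6172 + 854 = 7026
patient 10: 7026 + 854 = 7880
patient 11: 7880 + 854 = 8734
patient 12: 8734 + 854 = 9588
patient 13: 9588 + 854 = 10442
patient 14: 10442 + 854 = 11296
patient 15: 11296 + 854 = 12150
patient 16: 12150 + 854 = 13004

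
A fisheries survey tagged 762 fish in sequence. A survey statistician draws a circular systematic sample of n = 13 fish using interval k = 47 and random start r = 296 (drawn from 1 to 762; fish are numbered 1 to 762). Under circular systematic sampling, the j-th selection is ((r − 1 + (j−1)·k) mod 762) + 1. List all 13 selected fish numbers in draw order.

Selection 1: 296
Selection 2: 296 + 47 = 343
Selection 3: 343 + 47 = 390
Selection 4: 390 + 47 = 437
Selection 5: 437 + 47 = 484
Selection 6: 484 + 47 = 531
Selection 7: 531 + 47 = 578
Selection 8: 578 + 47 = 625
Selection 9: 625 + 47 = 672
Selection 10: 672 + 47 = 719
Selection 11: 719 + 47 = 766 → 766 − 762 = 4
Selection 12: 4 + 47 = 51
Selection 13: 51 + 47 = 98

296, 343, 390, 437, 484, 531, 578, 625, 672, 719, 4, 51, 98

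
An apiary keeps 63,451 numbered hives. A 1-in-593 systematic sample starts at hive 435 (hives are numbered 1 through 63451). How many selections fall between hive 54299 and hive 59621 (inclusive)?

9

k = 593
First selection ≥ 54299: 435 + ⌈(54299−435)/593⌉·593 = 435 + 91×593 = 54398
Last selection ≤ 59621: 435 + ⌊(59621−435)/593⌋·593 = 435 + 99×593 = 59142
Count = 99 − 91 + 1 = 9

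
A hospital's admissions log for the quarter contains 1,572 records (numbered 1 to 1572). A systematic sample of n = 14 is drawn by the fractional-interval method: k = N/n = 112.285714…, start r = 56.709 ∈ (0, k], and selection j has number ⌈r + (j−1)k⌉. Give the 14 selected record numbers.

57, 169, 282, 394, 506, 619, 731, 843, 955, 1068, 1180, 1292, 1405, 1517

j=1: r + 0k = 56.709 → ⌈·⌉ = 57
j=2: r + 1k = 168.994714… → ⌈·⌉ = 169
j=3: r + 2k = 281.280428… → ⌈·⌉ = 282
j=4: r + 3k = 393.566142… → ⌈·⌉ = 394
j=5: r + 4k = 505.851857… → ⌈·⌉ = 506
j=6: r + 5k = 618.137571… → ⌈·⌉ = 619
j=7: r + 6k = 730.423285… → ⌈·⌉ = 731
j=8: r + 7k = 842.709 → ⌈·⌉ = 843
j=9: r + 8k = 954.994714… → ⌈·⌉ = 955
j=10: r + 9k = 1067.280428… → ⌈·⌉ = 1068
j=11: r + 10k = 1179.566142… → ⌈·⌉ = 1180
j=12: r + 11k = 1291.851857… → ⌈·⌉ = 1292
j=13: r + 12k = 1404.137571… → ⌈·⌉ = 1405
j=14: r + 13k = 1516.423285… → ⌈·⌉ = 1517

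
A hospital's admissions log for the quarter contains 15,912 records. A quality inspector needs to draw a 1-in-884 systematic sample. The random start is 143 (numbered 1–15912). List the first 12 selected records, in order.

record 1: 143
record 2: 143 + 884 = 1027
record 3: 1027 + 884 = 1911
record 4: 1911 + 884 = 2795
record 5: 2795 + 884 = 3679
record 6: 3679 + 884 = 4563
record 7: 4563 + 884 = 5447
record 8: 5447 + 884 = 6331
record 9: 6331 + 884 = 7215
record 10: 7215 + 884 = 8099
record 11: 8099 + 884 = 8983
record 12: 8983 + 884 = 9867

143, 1027, 1911, 2795, 3679, 4563, 5447, 6331, 7215, 8099, 8983, 9867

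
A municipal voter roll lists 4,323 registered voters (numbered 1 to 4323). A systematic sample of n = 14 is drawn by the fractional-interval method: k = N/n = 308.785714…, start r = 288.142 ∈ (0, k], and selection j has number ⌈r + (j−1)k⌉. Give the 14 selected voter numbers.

j=1: r + 0k = 288.142 → ⌈·⌉ = 289
j=2: r + 1k = 596.927714… → ⌈·⌉ = 597
j=3: r + 2k = 905.713428… → ⌈·⌉ = 906
j=4: r + 3k = 1214.499142… → ⌈·⌉ = 1215
j=5: r + 4k = 1523.284857… → ⌈·⌉ = 1524
j=6: r + 5k = 1832.070571… → ⌈·⌉ = 1833
j=7: r + 6k = 2140.856285… → ⌈·⌉ = 2141
j=8: r + 7k = 2449.642 → ⌈·⌉ = 2450
j=9: r + 8k = 2758.427714… → ⌈·⌉ = 2759
j=10: r + 9k = 3067.213428… → ⌈·⌉ = 3068
j=11: r + 10k = 3375.999142… → ⌈·⌉ = 3376
j=12: r + 11k = 3684.784857… → ⌈·⌉ = 3685
j=13: r + 12k = 3993.570571… → ⌈·⌉ = 3994
j=14: r + 13k = 4302.356285… → ⌈·⌉ = 4303

289, 597, 906, 1215, 1524, 1833, 2141, 2450, 2759, 3068, 3376, 3685, 3994, 4303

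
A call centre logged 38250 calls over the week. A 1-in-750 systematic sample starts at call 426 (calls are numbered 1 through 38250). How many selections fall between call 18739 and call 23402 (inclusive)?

6

k = 750
First selection ≥ 18739: 426 + ⌈(18739−426)/750⌉·750 = 426 + 25×750 = 19176
Last selection ≤ 23402: 426 + ⌊(23402−426)/750⌋·750 = 426 + 30×750 = 22926
Count = 30 − 25 + 1 = 6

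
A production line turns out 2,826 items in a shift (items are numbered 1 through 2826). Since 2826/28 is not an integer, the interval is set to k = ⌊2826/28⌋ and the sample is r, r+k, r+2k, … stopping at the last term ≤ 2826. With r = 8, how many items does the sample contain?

29

k = ⌊2826/28⌋ = 100
Achieved size = ⌊(2826 − 8)/100⌋ + 1 = ⌊2818/100⌋ + 1 = 28 + 1 = 29
(last selection: 8 + 28×100 = 2808 ≤ 2826; next would be 2908 > 2826)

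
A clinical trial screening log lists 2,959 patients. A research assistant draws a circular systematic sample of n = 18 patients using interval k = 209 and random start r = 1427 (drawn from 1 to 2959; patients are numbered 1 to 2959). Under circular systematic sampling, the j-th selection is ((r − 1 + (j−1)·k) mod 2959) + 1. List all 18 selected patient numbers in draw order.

Selection 1: 1427
Selection 2: 1427 + 209 = 1636
Selection 3: 1636 + 209 = 1845
Selection 4: 1845 + 209 = 2054
Selection 5: 2054 + 209 = 2263
Selection 6: 2263 + 209 = 2472
Selection 7: 2472 + 209 = 2681
Selection 8: 2681 + 209 = 2890
Selection 9: 2890 + 209 = 3099 → 3099 − 2959 = 140
Selection 10: 140 + 209 = 349
Selection 11: 349 + 209 = 558
Selection 12: 558 + 209 = 767
Selection 13: 767 + 209 = 976
Selection 14: 976 + 209 = 1185
Selection 15: 1185 + 209 = 1394
Selection 16: 1394 + 209 = 1603
Selection 17: 1603 + 209 = 1812
Selection 18: 1812 + 209 = 2021

1427, 1636, 1845, 2054, 2263, 2472, 2681, 2890, 140, 349, 558, 767, 976, 1185, 1394, 1603, 1812, 2021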